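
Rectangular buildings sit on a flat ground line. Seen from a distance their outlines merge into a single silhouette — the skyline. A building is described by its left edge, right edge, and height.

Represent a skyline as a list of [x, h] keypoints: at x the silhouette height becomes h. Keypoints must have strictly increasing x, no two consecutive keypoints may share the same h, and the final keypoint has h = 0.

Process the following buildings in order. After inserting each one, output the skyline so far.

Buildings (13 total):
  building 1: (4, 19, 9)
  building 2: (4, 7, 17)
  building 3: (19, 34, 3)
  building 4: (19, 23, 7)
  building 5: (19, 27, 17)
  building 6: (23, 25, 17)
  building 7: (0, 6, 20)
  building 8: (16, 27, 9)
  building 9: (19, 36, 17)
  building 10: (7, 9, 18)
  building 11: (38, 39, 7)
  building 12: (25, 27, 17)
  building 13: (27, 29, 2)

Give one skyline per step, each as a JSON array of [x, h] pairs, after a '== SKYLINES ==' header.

== SKYLINES ==
[[4,9],[19,0]]
[[4,17],[7,9],[19,0]]
[[4,17],[7,9],[19,3],[34,0]]
[[4,17],[7,9],[19,7],[23,3],[34,0]]
[[4,17],[7,9],[19,17],[27,3],[34,0]]
[[4,17],[7,9],[19,17],[27,3],[34,0]]
[[0,20],[6,17],[7,9],[19,17],[27,3],[34,0]]
[[0,20],[6,17],[7,9],[19,17],[27,3],[34,0]]
[[0,20],[6,17],[7,9],[19,17],[36,0]]
[[0,20],[6,17],[7,18],[9,9],[19,17],[36,0]]
[[0,20],[6,17],[7,18],[9,9],[19,17],[36,0],[38,7],[39,0]]
[[0,20],[6,17],[7,18],[9,9],[19,17],[36,0],[38,7],[39,0]]
[[0,20],[6,17],[7,18],[9,9],[19,17],[36,0],[38,7],[39,0]]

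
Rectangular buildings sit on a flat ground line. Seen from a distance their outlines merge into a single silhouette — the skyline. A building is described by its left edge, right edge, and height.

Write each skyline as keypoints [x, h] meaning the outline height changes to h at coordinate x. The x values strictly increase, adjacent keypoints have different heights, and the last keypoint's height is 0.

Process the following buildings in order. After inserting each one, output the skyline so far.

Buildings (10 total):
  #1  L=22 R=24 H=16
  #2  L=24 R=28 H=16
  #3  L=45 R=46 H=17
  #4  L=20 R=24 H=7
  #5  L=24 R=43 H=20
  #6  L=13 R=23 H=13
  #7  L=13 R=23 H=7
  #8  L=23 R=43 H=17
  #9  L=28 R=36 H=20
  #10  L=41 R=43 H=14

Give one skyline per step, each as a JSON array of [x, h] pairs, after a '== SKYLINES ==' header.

== SKYLINES ==
[[22,16],[24,0]]
[[22,16],[28,0]]
[[22,16],[28,0],[45,17],[46,0]]
[[20,7],[22,16],[28,0],[45,17],[46,0]]
[[20,7],[22,16],[24,20],[43,0],[45,17],[46,0]]
[[13,13],[22,16],[24,20],[43,0],[45,17],[46,0]]
[[13,13],[22,16],[24,20],[43,0],[45,17],[46,0]]
[[13,13],[22,16],[23,17],[24,20],[43,0],[45,17],[46,0]]
[[13,13],[22,16],[23,17],[24,20],[43,0],[45,17],[46,0]]
[[13,13],[22,16],[23,17],[24,20],[43,0],[45,17],[46,0]]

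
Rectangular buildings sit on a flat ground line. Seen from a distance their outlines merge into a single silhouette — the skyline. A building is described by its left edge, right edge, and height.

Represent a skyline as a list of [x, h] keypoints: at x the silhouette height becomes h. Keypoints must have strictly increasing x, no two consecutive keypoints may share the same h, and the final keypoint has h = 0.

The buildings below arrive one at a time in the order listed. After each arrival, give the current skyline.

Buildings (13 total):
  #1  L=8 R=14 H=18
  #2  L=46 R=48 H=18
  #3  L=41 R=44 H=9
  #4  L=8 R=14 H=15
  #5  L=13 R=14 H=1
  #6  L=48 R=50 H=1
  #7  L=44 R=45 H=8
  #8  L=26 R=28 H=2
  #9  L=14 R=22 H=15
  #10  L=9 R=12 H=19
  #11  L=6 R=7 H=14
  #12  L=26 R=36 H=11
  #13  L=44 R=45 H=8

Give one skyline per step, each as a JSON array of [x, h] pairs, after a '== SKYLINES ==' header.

== SKYLINES ==
[[8,18],[14,0]]
[[8,18],[14,0],[46,18],[48,0]]
[[8,18],[14,0],[41,9],[44,0],[46,18],[48,0]]
[[8,18],[14,0],[41,9],[44,0],[46,18],[48,0]]
[[8,18],[14,0],[41,9],[44,0],[46,18],[48,0]]
[[8,18],[14,0],[41,9],[44,0],[46,18],[48,1],[50,0]]
[[8,18],[14,0],[41,9],[44,8],[45,0],[46,18],[48,1],[50,0]]
[[8,18],[14,0],[26,2],[28,0],[41,9],[44,8],[45,0],[46,18],[48,1],[50,0]]
[[8,18],[14,15],[22,0],[26,2],[28,0],[41,9],[44,8],[45,0],[46,18],[48,1],[50,0]]
[[8,18],[9,19],[12,18],[14,15],[22,0],[26,2],[28,0],[41,9],[44,8],[45,0],[46,18],[48,1],[50,0]]
[[6,14],[7,0],[8,18],[9,19],[12,18],[14,15],[22,0],[26,2],[28,0],[41,9],[44,8],[45,0],[46,18],[48,1],[50,0]]
[[6,14],[7,0],[8,18],[9,19],[12,18],[14,15],[22,0],[26,11],[36,0],[41,9],[44,8],[45,0],[46,18],[48,1],[50,0]]
[[6,14],[7,0],[8,18],[9,19],[12,18],[14,15],[22,0],[26,11],[36,0],[41,9],[44,8],[45,0],[46,18],[48,1],[50,0]]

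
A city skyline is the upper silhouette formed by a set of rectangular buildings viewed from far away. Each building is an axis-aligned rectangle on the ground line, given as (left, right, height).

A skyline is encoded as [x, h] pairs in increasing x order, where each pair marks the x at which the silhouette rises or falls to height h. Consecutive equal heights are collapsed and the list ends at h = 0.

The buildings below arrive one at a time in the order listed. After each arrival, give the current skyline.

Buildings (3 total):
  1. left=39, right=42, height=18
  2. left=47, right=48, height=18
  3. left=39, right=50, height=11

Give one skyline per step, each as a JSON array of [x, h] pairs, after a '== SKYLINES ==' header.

== SKYLINES ==
[[39,18],[42,0]]
[[39,18],[42,0],[47,18],[48,0]]
[[39,18],[42,11],[47,18],[48,11],[50,0]]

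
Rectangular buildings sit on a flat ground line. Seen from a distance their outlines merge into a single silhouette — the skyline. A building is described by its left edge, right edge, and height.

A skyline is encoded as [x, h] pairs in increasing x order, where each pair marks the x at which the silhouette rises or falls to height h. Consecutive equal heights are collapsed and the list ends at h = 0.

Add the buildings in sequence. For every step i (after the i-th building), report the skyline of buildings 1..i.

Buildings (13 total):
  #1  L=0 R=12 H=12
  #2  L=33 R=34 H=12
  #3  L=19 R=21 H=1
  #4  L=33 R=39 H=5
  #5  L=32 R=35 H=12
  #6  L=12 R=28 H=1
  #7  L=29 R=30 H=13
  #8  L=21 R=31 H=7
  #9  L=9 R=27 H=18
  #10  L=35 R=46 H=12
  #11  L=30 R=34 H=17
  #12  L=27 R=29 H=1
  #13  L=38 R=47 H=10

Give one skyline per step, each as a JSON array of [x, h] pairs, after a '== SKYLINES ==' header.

== SKYLINES ==
[[0,12],[12,0]]
[[0,12],[12,0],[33,12],[34,0]]
[[0,12],[12,0],[19,1],[21,0],[33,12],[34,0]]
[[0,12],[12,0],[19,1],[21,0],[33,12],[34,5],[39,0]]
[[0,12],[12,0],[19,1],[21,0],[32,12],[35,5],[39,0]]
[[0,12],[12,1],[28,0],[32,12],[35,5],[39,0]]
[[0,12],[12,1],[28,0],[29,13],[30,0],[32,12],[35,5],[39,0]]
[[0,12],[12,1],[21,7],[29,13],[30,7],[31,0],[32,12],[35,5],[39,0]]
[[0,12],[9,18],[27,7],[29,13],[30,7],[31,0],[32,12],[35,5],[39,0]]
[[0,12],[9,18],[27,7],[29,13],[30,7],[31,0],[32,12],[46,0]]
[[0,12],[9,18],[27,7],[29,13],[30,17],[34,12],[46,0]]
[[0,12],[9,18],[27,7],[29,13],[30,17],[34,12],[46,0]]
[[0,12],[9,18],[27,7],[29,13],[30,17],[34,12],[46,10],[47,0]]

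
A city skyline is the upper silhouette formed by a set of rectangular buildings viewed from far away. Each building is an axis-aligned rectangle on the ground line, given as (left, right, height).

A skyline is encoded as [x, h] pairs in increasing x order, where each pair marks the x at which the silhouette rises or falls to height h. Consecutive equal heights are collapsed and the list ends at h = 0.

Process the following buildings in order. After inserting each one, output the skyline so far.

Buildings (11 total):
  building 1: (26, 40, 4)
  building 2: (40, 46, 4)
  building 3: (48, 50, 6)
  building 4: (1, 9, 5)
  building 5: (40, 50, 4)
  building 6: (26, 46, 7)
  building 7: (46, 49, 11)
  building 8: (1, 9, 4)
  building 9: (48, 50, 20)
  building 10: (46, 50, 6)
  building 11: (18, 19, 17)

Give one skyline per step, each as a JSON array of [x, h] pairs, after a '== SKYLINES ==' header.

== SKYLINES ==
[[26,4],[40,0]]
[[26,4],[46,0]]
[[26,4],[46,0],[48,6],[50,0]]
[[1,5],[9,0],[26,4],[46,0],[48,6],[50,0]]
[[1,5],[9,0],[26,4],[48,6],[50,0]]
[[1,5],[9,0],[26,7],[46,4],[48,6],[50,0]]
[[1,5],[9,0],[26,7],[46,11],[49,6],[50,0]]
[[1,5],[9,0],[26,7],[46,11],[49,6],[50,0]]
[[1,5],[9,0],[26,7],[46,11],[48,20],[50,0]]
[[1,5],[9,0],[26,7],[46,11],[48,20],[50,0]]
[[1,5],[9,0],[18,17],[19,0],[26,7],[46,11],[48,20],[50,0]]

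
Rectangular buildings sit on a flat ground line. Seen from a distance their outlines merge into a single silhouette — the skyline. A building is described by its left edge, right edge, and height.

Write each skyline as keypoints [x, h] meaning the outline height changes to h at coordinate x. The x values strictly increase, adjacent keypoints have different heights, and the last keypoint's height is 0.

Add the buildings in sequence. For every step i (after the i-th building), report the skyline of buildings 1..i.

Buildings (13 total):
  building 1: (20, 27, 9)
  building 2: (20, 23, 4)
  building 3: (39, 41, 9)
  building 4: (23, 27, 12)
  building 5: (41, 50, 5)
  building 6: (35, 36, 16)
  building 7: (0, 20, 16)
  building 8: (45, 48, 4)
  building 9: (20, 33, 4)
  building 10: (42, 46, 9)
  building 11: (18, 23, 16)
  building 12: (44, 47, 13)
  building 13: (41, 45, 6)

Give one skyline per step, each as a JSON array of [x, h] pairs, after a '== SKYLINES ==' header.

== SKYLINES ==
[[20,9],[27,0]]
[[20,9],[27,0]]
[[20,9],[27,0],[39,9],[41,0]]
[[20,9],[23,12],[27,0],[39,9],[41,0]]
[[20,9],[23,12],[27,0],[39,9],[41,5],[50,0]]
[[20,9],[23,12],[27,0],[35,16],[36,0],[39,9],[41,5],[50,0]]
[[0,16],[20,9],[23,12],[27,0],[35,16],[36,0],[39,9],[41,5],[50,0]]
[[0,16],[20,9],[23,12],[27,0],[35,16],[36,0],[39,9],[41,5],[50,0]]
[[0,16],[20,9],[23,12],[27,4],[33,0],[35,16],[36,0],[39,9],[41,5],[50,0]]
[[0,16],[20,9],[23,12],[27,4],[33,0],[35,16],[36,0],[39,9],[41,5],[42,9],[46,5],[50,0]]
[[0,16],[23,12],[27,4],[33,0],[35,16],[36,0],[39,9],[41,5],[42,9],[46,5],[50,0]]
[[0,16],[23,12],[27,4],[33,0],[35,16],[36,0],[39,9],[41,5],[42,9],[44,13],[47,5],[50,0]]
[[0,16],[23,12],[27,4],[33,0],[35,16],[36,0],[39,9],[41,6],[42,9],[44,13],[47,5],[50,0]]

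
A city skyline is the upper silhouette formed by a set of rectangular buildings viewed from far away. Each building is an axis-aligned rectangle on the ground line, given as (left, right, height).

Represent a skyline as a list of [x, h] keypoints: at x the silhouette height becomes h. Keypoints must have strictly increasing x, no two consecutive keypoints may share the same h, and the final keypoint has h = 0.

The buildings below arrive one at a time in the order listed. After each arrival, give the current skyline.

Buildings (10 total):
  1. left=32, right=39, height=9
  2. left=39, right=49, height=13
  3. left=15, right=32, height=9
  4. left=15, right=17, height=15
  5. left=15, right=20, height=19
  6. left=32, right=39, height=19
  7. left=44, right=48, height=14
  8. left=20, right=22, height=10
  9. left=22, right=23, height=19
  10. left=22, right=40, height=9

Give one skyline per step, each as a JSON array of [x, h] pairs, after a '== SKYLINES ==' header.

== SKYLINES ==
[[32,9],[39,0]]
[[32,9],[39,13],[49,0]]
[[15,9],[39,13],[49,0]]
[[15,15],[17,9],[39,13],[49,0]]
[[15,19],[20,9],[39,13],[49,0]]
[[15,19],[20,9],[32,19],[39,13],[49,0]]
[[15,19],[20,9],[32,19],[39,13],[44,14],[48,13],[49,0]]
[[15,19],[20,10],[22,9],[32,19],[39,13],[44,14],[48,13],[49,0]]
[[15,19],[20,10],[22,19],[23,9],[32,19],[39,13],[44,14],[48,13],[49,0]]
[[15,19],[20,10],[22,19],[23,9],[32,19],[39,13],[44,14],[48,13],[49,0]]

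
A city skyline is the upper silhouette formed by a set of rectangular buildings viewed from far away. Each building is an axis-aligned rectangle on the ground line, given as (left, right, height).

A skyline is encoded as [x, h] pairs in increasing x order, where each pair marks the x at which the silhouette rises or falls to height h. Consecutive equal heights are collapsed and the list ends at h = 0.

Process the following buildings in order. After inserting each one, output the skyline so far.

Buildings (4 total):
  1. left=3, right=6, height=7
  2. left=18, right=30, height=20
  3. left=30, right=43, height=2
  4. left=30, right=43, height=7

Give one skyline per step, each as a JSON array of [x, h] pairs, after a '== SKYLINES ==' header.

== SKYLINES ==
[[3,7],[6,0]]
[[3,7],[6,0],[18,20],[30,0]]
[[3,7],[6,0],[18,20],[30,2],[43,0]]
[[3,7],[6,0],[18,20],[30,7],[43,0]]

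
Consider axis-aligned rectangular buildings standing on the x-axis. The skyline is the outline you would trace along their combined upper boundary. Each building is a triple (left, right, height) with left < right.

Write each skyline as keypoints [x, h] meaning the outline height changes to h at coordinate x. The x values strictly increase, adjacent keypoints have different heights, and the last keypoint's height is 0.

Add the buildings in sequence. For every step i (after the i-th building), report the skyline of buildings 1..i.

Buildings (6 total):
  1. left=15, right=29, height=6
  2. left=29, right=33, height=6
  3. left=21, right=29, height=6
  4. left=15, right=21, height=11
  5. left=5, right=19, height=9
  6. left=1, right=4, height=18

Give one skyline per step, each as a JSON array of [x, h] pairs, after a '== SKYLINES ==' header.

== SKYLINES ==
[[15,6],[29,0]]
[[15,6],[33,0]]
[[15,6],[33,0]]
[[15,11],[21,6],[33,0]]
[[5,9],[15,11],[21,6],[33,0]]
[[1,18],[4,0],[5,9],[15,11],[21,6],[33,0]]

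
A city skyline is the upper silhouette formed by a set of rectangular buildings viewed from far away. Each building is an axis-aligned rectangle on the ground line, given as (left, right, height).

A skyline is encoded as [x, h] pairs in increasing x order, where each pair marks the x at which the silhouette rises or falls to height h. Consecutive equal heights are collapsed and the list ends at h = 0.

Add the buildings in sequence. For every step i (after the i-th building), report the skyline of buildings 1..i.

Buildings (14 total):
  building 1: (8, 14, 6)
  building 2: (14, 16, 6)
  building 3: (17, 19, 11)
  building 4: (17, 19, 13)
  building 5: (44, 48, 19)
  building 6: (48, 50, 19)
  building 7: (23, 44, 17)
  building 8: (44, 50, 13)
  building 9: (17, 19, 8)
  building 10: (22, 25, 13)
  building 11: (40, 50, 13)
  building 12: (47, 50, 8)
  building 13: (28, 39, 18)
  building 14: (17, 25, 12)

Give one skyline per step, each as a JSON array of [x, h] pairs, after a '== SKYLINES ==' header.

== SKYLINES ==
[[8,6],[14,0]]
[[8,6],[16,0]]
[[8,6],[16,0],[17,11],[19,0]]
[[8,6],[16,0],[17,13],[19,0]]
[[8,6],[16,0],[17,13],[19,0],[44,19],[48,0]]
[[8,6],[16,0],[17,13],[19,0],[44,19],[50,0]]
[[8,6],[16,0],[17,13],[19,0],[23,17],[44,19],[50,0]]
[[8,6],[16,0],[17,13],[19,0],[23,17],[44,19],[50,0]]
[[8,6],[16,0],[17,13],[19,0],[23,17],[44,19],[50,0]]
[[8,6],[16,0],[17,13],[19,0],[22,13],[23,17],[44,19],[50,0]]
[[8,6],[16,0],[17,13],[19,0],[22,13],[23,17],[44,19],[50,0]]
[[8,6],[16,0],[17,13],[19,0],[22,13],[23,17],[44,19],[50,0]]
[[8,6],[16,0],[17,13],[19,0],[22,13],[23,17],[28,18],[39,17],[44,19],[50,0]]
[[8,6],[16,0],[17,13],[19,12],[22,13],[23,17],[28,18],[39,17],[44,19],[50,0]]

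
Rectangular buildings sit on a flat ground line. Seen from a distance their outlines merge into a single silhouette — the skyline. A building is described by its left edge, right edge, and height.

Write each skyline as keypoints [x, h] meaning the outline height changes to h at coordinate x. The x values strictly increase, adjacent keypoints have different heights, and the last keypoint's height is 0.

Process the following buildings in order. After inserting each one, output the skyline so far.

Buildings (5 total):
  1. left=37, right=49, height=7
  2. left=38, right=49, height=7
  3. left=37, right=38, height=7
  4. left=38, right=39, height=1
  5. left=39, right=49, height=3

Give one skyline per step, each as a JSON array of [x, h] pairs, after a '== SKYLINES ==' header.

== SKYLINES ==
[[37,7],[49,0]]
[[37,7],[49,0]]
[[37,7],[49,0]]
[[37,7],[49,0]]
[[37,7],[49,0]]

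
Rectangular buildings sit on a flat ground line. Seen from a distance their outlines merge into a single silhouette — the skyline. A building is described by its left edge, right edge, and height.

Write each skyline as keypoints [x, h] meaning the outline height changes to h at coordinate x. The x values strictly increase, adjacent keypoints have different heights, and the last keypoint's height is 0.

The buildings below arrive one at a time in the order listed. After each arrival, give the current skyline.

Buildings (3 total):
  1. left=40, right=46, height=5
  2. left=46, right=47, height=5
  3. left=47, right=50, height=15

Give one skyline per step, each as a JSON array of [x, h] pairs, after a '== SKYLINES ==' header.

== SKYLINES ==
[[40,5],[46,0]]
[[40,5],[47,0]]
[[40,5],[47,15],[50,0]]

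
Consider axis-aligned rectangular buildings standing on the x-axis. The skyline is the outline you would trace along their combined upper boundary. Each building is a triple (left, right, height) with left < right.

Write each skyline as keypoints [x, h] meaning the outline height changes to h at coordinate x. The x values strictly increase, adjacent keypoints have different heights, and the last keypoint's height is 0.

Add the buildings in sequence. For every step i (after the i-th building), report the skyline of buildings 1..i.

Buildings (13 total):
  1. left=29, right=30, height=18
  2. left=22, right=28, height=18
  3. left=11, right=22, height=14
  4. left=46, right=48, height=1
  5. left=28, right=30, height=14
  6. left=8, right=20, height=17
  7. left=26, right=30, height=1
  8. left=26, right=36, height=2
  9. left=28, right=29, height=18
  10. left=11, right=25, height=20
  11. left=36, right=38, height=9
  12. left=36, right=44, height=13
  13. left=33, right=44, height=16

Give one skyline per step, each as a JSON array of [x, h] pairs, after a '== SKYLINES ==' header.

== SKYLINES ==
[[29,18],[30,0]]
[[22,18],[28,0],[29,18],[30,0]]
[[11,14],[22,18],[28,0],[29,18],[30,0]]
[[11,14],[22,18],[28,0],[29,18],[30,0],[46,1],[48,0]]
[[11,14],[22,18],[28,14],[29,18],[30,0],[46,1],[48,0]]
[[8,17],[20,14],[22,18],[28,14],[29,18],[30,0],[46,1],[48,0]]
[[8,17],[20,14],[22,18],[28,14],[29,18],[30,0],[46,1],[48,0]]
[[8,17],[20,14],[22,18],[28,14],[29,18],[30,2],[36,0],[46,1],[48,0]]
[[8,17],[20,14],[22,18],[30,2],[36,0],[46,1],[48,0]]
[[8,17],[11,20],[25,18],[30,2],[36,0],[46,1],[48,0]]
[[8,17],[11,20],[25,18],[30,2],[36,9],[38,0],[46,1],[48,0]]
[[8,17],[11,20],[25,18],[30,2],[36,13],[44,0],[46,1],[48,0]]
[[8,17],[11,20],[25,18],[30,2],[33,16],[44,0],[46,1],[48,0]]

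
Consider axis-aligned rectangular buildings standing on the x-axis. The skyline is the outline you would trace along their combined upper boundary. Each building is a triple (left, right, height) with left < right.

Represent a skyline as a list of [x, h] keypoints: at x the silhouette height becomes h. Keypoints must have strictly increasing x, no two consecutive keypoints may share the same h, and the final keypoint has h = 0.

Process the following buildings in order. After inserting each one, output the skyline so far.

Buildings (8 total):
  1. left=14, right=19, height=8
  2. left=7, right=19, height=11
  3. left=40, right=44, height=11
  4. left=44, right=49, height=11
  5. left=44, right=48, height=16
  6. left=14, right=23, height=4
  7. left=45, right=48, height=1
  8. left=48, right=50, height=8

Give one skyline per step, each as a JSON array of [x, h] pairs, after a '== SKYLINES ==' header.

== SKYLINES ==
[[14,8],[19,0]]
[[7,11],[19,0]]
[[7,11],[19,0],[40,11],[44,0]]
[[7,11],[19,0],[40,11],[49,0]]
[[7,11],[19,0],[40,11],[44,16],[48,11],[49,0]]
[[7,11],[19,4],[23,0],[40,11],[44,16],[48,11],[49,0]]
[[7,11],[19,4],[23,0],[40,11],[44,16],[48,11],[49,0]]
[[7,11],[19,4],[23,0],[40,11],[44,16],[48,11],[49,8],[50,0]]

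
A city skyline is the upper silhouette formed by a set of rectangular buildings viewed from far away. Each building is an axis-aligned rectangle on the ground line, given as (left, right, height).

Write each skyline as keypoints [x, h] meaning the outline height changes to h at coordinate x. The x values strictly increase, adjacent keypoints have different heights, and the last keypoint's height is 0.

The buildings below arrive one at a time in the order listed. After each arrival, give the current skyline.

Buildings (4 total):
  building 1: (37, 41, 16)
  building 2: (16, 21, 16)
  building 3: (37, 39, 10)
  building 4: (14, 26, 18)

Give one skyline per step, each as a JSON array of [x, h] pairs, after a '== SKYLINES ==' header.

== SKYLINES ==
[[37,16],[41,0]]
[[16,16],[21,0],[37,16],[41,0]]
[[16,16],[21,0],[37,16],[41,0]]
[[14,18],[26,0],[37,16],[41,0]]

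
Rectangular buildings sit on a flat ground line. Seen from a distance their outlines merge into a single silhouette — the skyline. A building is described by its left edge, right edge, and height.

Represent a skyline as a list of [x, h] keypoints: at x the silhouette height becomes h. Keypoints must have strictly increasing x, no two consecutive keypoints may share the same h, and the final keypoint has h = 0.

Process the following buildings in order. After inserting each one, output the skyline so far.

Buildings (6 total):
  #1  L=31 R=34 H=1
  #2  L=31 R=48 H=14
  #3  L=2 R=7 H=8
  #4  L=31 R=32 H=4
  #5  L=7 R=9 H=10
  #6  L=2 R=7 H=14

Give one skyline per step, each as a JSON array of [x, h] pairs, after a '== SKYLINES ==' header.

== SKYLINES ==
[[31,1],[34,0]]
[[31,14],[48,0]]
[[2,8],[7,0],[31,14],[48,0]]
[[2,8],[7,0],[31,14],[48,0]]
[[2,8],[7,10],[9,0],[31,14],[48,0]]
[[2,14],[7,10],[9,0],[31,14],[48,0]]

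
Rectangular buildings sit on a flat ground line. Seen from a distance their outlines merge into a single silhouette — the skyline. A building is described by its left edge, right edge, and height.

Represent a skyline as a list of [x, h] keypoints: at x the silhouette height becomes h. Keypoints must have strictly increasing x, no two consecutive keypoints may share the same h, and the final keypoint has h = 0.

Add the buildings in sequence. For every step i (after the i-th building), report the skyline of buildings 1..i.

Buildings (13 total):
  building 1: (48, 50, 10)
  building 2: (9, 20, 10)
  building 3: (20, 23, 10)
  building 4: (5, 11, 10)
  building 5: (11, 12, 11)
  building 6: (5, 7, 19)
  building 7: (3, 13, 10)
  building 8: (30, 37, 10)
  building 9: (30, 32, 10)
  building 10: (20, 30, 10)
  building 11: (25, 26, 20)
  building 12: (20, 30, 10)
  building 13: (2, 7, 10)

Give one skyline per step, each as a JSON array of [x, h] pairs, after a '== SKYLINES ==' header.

== SKYLINES ==
[[48,10],[50,0]]
[[9,10],[20,0],[48,10],[50,0]]
[[9,10],[23,0],[48,10],[50,0]]
[[5,10],[23,0],[48,10],[50,0]]
[[5,10],[11,11],[12,10],[23,0],[48,10],[50,0]]
[[5,19],[7,10],[11,11],[12,10],[23,0],[48,10],[50,0]]
[[3,10],[5,19],[7,10],[11,11],[12,10],[23,0],[48,10],[50,0]]
[[3,10],[5,19],[7,10],[11,11],[12,10],[23,0],[30,10],[37,0],[48,10],[50,0]]
[[3,10],[5,19],[7,10],[11,11],[12,10],[23,0],[30,10],[37,0],[48,10],[50,0]]
[[3,10],[5,19],[7,10],[11,11],[12,10],[37,0],[48,10],[50,0]]
[[3,10],[5,19],[7,10],[11,11],[12,10],[25,20],[26,10],[37,0],[48,10],[50,0]]
[[3,10],[5,19],[7,10],[11,11],[12,10],[25,20],[26,10],[37,0],[48,10],[50,0]]
[[2,10],[5,19],[7,10],[11,11],[12,10],[25,20],[26,10],[37,0],[48,10],[50,0]]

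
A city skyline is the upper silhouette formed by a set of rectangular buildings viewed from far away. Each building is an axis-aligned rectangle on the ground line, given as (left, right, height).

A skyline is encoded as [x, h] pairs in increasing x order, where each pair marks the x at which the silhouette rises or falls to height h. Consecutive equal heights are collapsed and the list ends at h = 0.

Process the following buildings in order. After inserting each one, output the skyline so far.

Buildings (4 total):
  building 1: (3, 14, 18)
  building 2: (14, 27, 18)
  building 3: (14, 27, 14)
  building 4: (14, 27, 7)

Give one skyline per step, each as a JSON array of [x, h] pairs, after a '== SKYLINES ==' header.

== SKYLINES ==
[[3,18],[14,0]]
[[3,18],[27,0]]
[[3,18],[27,0]]
[[3,18],[27,0]]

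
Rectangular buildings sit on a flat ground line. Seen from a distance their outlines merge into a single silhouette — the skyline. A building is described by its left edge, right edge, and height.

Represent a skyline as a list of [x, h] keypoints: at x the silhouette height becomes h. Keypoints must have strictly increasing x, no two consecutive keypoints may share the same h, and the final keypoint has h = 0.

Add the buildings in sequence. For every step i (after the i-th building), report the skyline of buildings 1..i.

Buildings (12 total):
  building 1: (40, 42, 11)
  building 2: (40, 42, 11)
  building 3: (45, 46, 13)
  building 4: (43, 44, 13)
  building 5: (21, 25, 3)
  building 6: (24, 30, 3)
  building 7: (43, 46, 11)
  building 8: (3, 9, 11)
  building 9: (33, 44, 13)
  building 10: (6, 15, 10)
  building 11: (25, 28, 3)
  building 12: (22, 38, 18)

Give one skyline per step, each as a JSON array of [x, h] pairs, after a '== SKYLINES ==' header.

== SKYLINES ==
[[40,11],[42,0]]
[[40,11],[42,0]]
[[40,11],[42,0],[45,13],[46,0]]
[[40,11],[42,0],[43,13],[44,0],[45,13],[46,0]]
[[21,3],[25,0],[40,11],[42,0],[43,13],[44,0],[45,13],[46,0]]
[[21,3],[30,0],[40,11],[42,0],[43,13],[44,0],[45,13],[46,0]]
[[21,3],[30,0],[40,11],[42,0],[43,13],[44,11],[45,13],[46,0]]
[[3,11],[9,0],[21,3],[30,0],[40,11],[42,0],[43,13],[44,11],[45,13],[46,0]]
[[3,11],[9,0],[21,3],[30,0],[33,13],[44,11],[45,13],[46,0]]
[[3,11],[9,10],[15,0],[21,3],[30,0],[33,13],[44,11],[45,13],[46,0]]
[[3,11],[9,10],[15,0],[21,3],[30,0],[33,13],[44,11],[45,13],[46,0]]
[[3,11],[9,10],[15,0],[21,3],[22,18],[38,13],[44,11],[45,13],[46,0]]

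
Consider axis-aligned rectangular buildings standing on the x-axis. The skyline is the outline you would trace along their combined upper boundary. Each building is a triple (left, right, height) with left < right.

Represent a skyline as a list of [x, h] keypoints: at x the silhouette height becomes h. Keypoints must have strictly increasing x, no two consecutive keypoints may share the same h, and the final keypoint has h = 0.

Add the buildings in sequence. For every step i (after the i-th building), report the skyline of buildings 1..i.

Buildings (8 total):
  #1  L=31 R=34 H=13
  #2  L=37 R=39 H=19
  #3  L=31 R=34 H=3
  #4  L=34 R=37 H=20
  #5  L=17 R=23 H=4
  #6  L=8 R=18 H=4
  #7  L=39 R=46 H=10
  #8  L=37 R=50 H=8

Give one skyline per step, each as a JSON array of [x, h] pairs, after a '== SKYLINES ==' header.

== SKYLINES ==
[[31,13],[34,0]]
[[31,13],[34,0],[37,19],[39,0]]
[[31,13],[34,0],[37,19],[39,0]]
[[31,13],[34,20],[37,19],[39,0]]
[[17,4],[23,0],[31,13],[34,20],[37,19],[39,0]]
[[8,4],[23,0],[31,13],[34,20],[37,19],[39,0]]
[[8,4],[23,0],[31,13],[34,20],[37,19],[39,10],[46,0]]
[[8,4],[23,0],[31,13],[34,20],[37,19],[39,10],[46,8],[50,0]]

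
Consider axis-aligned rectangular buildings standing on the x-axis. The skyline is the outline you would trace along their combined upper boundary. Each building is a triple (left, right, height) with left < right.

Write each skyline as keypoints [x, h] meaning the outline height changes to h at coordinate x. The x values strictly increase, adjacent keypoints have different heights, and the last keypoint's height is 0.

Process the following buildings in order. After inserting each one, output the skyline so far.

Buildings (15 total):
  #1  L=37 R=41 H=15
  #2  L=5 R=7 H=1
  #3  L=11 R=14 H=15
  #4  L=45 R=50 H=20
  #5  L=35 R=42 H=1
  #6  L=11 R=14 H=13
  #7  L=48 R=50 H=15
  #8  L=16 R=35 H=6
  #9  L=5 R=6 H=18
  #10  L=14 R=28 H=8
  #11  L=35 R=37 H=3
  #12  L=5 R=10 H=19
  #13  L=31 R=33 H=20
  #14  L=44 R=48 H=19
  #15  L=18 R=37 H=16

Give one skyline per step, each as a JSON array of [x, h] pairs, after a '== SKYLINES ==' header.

== SKYLINES ==
[[37,15],[41,0]]
[[5,1],[7,0],[37,15],[41,0]]
[[5,1],[7,0],[11,15],[14,0],[37,15],[41,0]]
[[5,1],[7,0],[11,15],[14,0],[37,15],[41,0],[45,20],[50,0]]
[[5,1],[7,0],[11,15],[14,0],[35,1],[37,15],[41,1],[42,0],[45,20],[50,0]]
[[5,1],[7,0],[11,15],[14,0],[35,1],[37,15],[41,1],[42,0],[45,20],[50,0]]
[[5,1],[7,0],[11,15],[14,0],[35,1],[37,15],[41,1],[42,0],[45,20],[50,0]]
[[5,1],[7,0],[11,15],[14,0],[16,6],[35,1],[37,15],[41,1],[42,0],[45,20],[50,0]]
[[5,18],[6,1],[7,0],[11,15],[14,0],[16,6],[35,1],[37,15],[41,1],[42,0],[45,20],[50,0]]
[[5,18],[6,1],[7,0],[11,15],[14,8],[28,6],[35,1],[37,15],[41,1],[42,0],[45,20],[50,0]]
[[5,18],[6,1],[7,0],[11,15],[14,8],[28,6],[35,3],[37,15],[41,1],[42,0],[45,20],[50,0]]
[[5,19],[10,0],[11,15],[14,8],[28,6],[35,3],[37,15],[41,1],[42,0],[45,20],[50,0]]
[[5,19],[10,0],[11,15],[14,8],[28,6],[31,20],[33,6],[35,3],[37,15],[41,1],[42,0],[45,20],[50,0]]
[[5,19],[10,0],[11,15],[14,8],[28,6],[31,20],[33,6],[35,3],[37,15],[41,1],[42,0],[44,19],[45,20],[50,0]]
[[5,19],[10,0],[11,15],[14,8],[18,16],[31,20],[33,16],[37,15],[41,1],[42,0],[44,19],[45,20],[50,0]]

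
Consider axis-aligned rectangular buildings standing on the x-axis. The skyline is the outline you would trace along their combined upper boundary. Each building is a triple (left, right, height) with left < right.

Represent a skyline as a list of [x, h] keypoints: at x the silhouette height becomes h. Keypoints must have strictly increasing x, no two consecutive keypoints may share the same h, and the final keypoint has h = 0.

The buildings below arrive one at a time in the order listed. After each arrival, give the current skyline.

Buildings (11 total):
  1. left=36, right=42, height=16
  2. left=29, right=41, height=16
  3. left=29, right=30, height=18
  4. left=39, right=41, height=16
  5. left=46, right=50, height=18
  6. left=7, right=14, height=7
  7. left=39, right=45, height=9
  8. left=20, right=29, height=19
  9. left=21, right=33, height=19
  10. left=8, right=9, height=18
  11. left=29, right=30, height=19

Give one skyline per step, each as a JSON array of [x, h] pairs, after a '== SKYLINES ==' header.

== SKYLINES ==
[[36,16],[42,0]]
[[29,16],[42,0]]
[[29,18],[30,16],[42,0]]
[[29,18],[30,16],[42,0]]
[[29,18],[30,16],[42,0],[46,18],[50,0]]
[[7,7],[14,0],[29,18],[30,16],[42,0],[46,18],[50,0]]
[[7,7],[14,0],[29,18],[30,16],[42,9],[45,0],[46,18],[50,0]]
[[7,7],[14,0],[20,19],[29,18],[30,16],[42,9],[45,0],[46,18],[50,0]]
[[7,7],[14,0],[20,19],[33,16],[42,9],[45,0],[46,18],[50,0]]
[[7,7],[8,18],[9,7],[14,0],[20,19],[33,16],[42,9],[45,0],[46,18],[50,0]]
[[7,7],[8,18],[9,7],[14,0],[20,19],[33,16],[42,9],[45,0],[46,18],[50,0]]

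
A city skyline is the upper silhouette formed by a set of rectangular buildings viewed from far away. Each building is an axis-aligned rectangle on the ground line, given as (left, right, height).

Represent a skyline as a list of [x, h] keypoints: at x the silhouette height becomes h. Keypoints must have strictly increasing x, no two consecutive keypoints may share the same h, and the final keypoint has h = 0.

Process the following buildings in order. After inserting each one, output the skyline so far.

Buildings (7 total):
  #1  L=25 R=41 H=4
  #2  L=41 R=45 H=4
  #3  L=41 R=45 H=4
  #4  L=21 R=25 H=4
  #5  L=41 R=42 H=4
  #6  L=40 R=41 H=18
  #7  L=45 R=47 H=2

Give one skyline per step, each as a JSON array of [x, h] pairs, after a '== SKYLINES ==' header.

== SKYLINES ==
[[25,4],[41,0]]
[[25,4],[45,0]]
[[25,4],[45,0]]
[[21,4],[45,0]]
[[21,4],[45,0]]
[[21,4],[40,18],[41,4],[45,0]]
[[21,4],[40,18],[41,4],[45,2],[47,0]]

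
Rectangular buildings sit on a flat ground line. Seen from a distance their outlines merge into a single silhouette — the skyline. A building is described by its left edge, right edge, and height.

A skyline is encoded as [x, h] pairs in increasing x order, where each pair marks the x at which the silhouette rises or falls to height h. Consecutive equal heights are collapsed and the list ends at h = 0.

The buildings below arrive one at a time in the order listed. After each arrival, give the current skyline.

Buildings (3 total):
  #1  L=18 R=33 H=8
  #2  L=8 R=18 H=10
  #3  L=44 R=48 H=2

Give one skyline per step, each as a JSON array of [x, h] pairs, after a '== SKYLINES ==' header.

== SKYLINES ==
[[18,8],[33,0]]
[[8,10],[18,8],[33,0]]
[[8,10],[18,8],[33,0],[44,2],[48,0]]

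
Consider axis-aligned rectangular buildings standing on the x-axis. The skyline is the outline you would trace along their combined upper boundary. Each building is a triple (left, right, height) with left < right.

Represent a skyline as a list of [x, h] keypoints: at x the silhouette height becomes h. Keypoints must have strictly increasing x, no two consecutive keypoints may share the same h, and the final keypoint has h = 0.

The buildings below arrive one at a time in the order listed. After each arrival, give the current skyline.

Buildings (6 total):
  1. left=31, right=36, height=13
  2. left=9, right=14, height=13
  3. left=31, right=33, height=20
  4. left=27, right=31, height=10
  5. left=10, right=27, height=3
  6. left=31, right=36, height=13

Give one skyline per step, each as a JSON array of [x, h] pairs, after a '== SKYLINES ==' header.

== SKYLINES ==
[[31,13],[36,0]]
[[9,13],[14,0],[31,13],[36,0]]
[[9,13],[14,0],[31,20],[33,13],[36,0]]
[[9,13],[14,0],[27,10],[31,20],[33,13],[36,0]]
[[9,13],[14,3],[27,10],[31,20],[33,13],[36,0]]
[[9,13],[14,3],[27,10],[31,20],[33,13],[36,0]]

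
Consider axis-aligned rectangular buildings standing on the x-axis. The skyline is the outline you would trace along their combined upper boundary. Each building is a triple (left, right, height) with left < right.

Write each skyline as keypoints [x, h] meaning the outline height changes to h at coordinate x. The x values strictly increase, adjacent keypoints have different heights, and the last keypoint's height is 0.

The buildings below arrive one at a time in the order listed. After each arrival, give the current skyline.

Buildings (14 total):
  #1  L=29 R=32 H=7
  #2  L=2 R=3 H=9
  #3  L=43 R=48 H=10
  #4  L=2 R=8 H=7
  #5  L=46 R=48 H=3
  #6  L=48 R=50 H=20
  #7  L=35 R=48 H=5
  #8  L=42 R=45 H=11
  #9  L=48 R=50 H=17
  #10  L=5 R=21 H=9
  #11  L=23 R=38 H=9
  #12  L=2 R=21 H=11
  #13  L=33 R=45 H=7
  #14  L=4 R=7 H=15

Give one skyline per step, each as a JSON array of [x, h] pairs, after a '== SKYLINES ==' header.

== SKYLINES ==
[[29,7],[32,0]]
[[2,9],[3,0],[29,7],[32,0]]
[[2,9],[3,0],[29,7],[32,0],[43,10],[48,0]]
[[2,9],[3,7],[8,0],[29,7],[32,0],[43,10],[48,0]]
[[2,9],[3,7],[8,0],[29,7],[32,0],[43,10],[48,0]]
[[2,9],[3,7],[8,0],[29,7],[32,0],[43,10],[48,20],[50,0]]
[[2,9],[3,7],[8,0],[29,7],[32,0],[35,5],[43,10],[48,20],[50,0]]
[[2,9],[3,7],[8,0],[29,7],[32,0],[35,5],[42,11],[45,10],[48,20],[50,0]]
[[2,9],[3,7],[8,0],[29,7],[32,0],[35,5],[42,11],[45,10],[48,20],[50,0]]
[[2,9],[3,7],[5,9],[21,0],[29,7],[32,0],[35,5],[42,11],[45,10],[48,20],[50,0]]
[[2,9],[3,7],[5,9],[21,0],[23,9],[38,5],[42,11],[45,10],[48,20],[50,0]]
[[2,11],[21,0],[23,9],[38,5],[42,11],[45,10],[48,20],[50,0]]
[[2,11],[21,0],[23,9],[38,7],[42,11],[45,10],[48,20],[50,0]]
[[2,11],[4,15],[7,11],[21,0],[23,9],[38,7],[42,11],[45,10],[48,20],[50,0]]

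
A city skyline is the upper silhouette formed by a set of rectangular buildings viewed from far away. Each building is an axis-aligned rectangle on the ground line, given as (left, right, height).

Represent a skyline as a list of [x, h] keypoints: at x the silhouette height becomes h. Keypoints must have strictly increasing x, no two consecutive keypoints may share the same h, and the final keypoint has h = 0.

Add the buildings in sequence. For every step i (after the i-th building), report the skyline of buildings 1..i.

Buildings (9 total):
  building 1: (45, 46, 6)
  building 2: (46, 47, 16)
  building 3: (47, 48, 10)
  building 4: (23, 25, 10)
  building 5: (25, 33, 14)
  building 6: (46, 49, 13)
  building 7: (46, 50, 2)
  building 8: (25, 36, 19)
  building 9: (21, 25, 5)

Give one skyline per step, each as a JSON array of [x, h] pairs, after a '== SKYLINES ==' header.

== SKYLINES ==
[[45,6],[46,0]]
[[45,6],[46,16],[47,0]]
[[45,6],[46,16],[47,10],[48,0]]
[[23,10],[25,0],[45,6],[46,16],[47,10],[48,0]]
[[23,10],[25,14],[33,0],[45,6],[46,16],[47,10],[48,0]]
[[23,10],[25,14],[33,0],[45,6],[46,16],[47,13],[49,0]]
[[23,10],[25,14],[33,0],[45,6],[46,16],[47,13],[49,2],[50,0]]
[[23,10],[25,19],[36,0],[45,6],[46,16],[47,13],[49,2],[50,0]]
[[21,5],[23,10],[25,19],[36,0],[45,6],[46,16],[47,13],[49,2],[50,0]]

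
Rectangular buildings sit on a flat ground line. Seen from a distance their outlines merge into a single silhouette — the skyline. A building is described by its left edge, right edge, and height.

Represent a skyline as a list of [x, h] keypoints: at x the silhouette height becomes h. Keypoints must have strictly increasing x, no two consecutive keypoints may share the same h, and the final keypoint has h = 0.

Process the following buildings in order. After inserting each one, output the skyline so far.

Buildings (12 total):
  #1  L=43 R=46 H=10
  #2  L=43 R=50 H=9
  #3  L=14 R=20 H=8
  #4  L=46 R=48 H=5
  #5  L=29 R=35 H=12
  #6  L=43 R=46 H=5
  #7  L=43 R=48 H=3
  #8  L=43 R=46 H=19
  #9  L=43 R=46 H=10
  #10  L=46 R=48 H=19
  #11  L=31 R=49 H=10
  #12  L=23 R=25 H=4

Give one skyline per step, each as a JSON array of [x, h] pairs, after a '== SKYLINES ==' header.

== SKYLINES ==
[[43,10],[46,0]]
[[43,10],[46,9],[50,0]]
[[14,8],[20,0],[43,10],[46,9],[50,0]]
[[14,8],[20,0],[43,10],[46,9],[50,0]]
[[14,8],[20,0],[29,12],[35,0],[43,10],[46,9],[50,0]]
[[14,8],[20,0],[29,12],[35,0],[43,10],[46,9],[50,0]]
[[14,8],[20,0],[29,12],[35,0],[43,10],[46,9],[50,0]]
[[14,8],[20,0],[29,12],[35,0],[43,19],[46,9],[50,0]]
[[14,8],[20,0],[29,12],[35,0],[43,19],[46,9],[50,0]]
[[14,8],[20,0],[29,12],[35,0],[43,19],[48,9],[50,0]]
[[14,8],[20,0],[29,12],[35,10],[43,19],[48,10],[49,9],[50,0]]
[[14,8],[20,0],[23,4],[25,0],[29,12],[35,10],[43,19],[48,10],[49,9],[50,0]]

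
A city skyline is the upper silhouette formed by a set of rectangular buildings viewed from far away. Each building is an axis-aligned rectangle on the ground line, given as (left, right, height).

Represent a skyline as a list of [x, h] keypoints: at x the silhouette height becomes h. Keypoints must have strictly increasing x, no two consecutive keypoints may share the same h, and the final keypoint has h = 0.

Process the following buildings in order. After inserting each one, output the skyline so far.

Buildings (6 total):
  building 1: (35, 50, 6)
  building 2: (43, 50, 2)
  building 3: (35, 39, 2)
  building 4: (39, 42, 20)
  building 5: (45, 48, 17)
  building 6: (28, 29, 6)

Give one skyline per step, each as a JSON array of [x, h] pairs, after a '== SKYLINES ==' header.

== SKYLINES ==
[[35,6],[50,0]]
[[35,6],[50,0]]
[[35,6],[50,0]]
[[35,6],[39,20],[42,6],[50,0]]
[[35,6],[39,20],[42,6],[45,17],[48,6],[50,0]]
[[28,6],[29,0],[35,6],[39,20],[42,6],[45,17],[48,6],[50,0]]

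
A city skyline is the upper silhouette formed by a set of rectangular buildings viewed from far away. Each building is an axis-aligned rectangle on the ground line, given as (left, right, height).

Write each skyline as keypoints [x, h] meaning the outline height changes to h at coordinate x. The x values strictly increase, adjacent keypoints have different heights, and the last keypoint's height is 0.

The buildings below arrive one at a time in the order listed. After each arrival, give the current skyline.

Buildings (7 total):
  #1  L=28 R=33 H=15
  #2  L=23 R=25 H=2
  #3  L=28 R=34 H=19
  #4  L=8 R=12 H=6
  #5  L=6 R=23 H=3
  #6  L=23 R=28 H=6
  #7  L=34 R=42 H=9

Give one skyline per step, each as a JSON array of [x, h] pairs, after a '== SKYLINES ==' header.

== SKYLINES ==
[[28,15],[33,0]]
[[23,2],[25,0],[28,15],[33,0]]
[[23,2],[25,0],[28,19],[34,0]]
[[8,6],[12,0],[23,2],[25,0],[28,19],[34,0]]
[[6,3],[8,6],[12,3],[23,2],[25,0],[28,19],[34,0]]
[[6,3],[8,6],[12,3],[23,6],[28,19],[34,0]]
[[6,3],[8,6],[12,3],[23,6],[28,19],[34,9],[42,0]]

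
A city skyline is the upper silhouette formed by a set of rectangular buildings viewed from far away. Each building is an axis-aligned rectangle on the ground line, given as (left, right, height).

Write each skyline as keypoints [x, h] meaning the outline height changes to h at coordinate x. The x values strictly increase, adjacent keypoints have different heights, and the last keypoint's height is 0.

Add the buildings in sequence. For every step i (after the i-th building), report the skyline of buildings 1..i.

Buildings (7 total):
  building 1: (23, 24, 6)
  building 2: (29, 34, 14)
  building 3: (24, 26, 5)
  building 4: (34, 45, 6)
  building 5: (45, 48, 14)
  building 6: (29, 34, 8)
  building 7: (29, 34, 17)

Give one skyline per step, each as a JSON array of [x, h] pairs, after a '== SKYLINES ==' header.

== SKYLINES ==
[[23,6],[24,0]]
[[23,6],[24,0],[29,14],[34,0]]
[[23,6],[24,5],[26,0],[29,14],[34,0]]
[[23,6],[24,5],[26,0],[29,14],[34,6],[45,0]]
[[23,6],[24,5],[26,0],[29,14],[34,6],[45,14],[48,0]]
[[23,6],[24,5],[26,0],[29,14],[34,6],[45,14],[48,0]]
[[23,6],[24,5],[26,0],[29,17],[34,6],[45,14],[48,0]]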